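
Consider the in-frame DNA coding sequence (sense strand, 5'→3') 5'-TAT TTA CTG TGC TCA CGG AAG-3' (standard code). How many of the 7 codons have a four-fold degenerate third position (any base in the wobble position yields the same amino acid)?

Codon 1 TAT (Tyr): third position 2-fold.
Codon 2 TTA (Leu): third position 2-fold.
Codon 3 CTG (Leu): third position 4-fold.
Codon 4 TGC (Cys): third position 2-fold.
Codon 5 TCA (Ser): third position 4-fold.
Codon 6 CGG (Arg): third position 4-fold.
Codon 7 AAG (Lys): third position 2-fold.
Four-fold degenerate third positions: 3.

3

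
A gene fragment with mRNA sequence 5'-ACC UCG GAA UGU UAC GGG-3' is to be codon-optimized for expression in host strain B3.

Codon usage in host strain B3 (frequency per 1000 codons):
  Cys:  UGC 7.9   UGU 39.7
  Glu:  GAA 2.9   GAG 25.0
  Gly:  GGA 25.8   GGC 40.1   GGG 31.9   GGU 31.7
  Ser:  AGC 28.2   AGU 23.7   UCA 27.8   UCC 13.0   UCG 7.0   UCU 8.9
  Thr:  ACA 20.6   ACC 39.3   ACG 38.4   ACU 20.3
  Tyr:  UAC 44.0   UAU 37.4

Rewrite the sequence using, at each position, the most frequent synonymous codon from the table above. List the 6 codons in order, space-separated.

ACC AGC GAG UGU UAC GGC

Codon 1 (Thr): best is ACC at 39.3.
Codon 2 (Ser): best is AGC at 28.2.
Codon 3 (Glu): best is GAG at 25.0.
Codon 4 (Cys): best is UGU at 39.7.
Codon 5 (Tyr): best is UAC at 44.0.
Codon 6 (Gly): best is GGC at 40.1.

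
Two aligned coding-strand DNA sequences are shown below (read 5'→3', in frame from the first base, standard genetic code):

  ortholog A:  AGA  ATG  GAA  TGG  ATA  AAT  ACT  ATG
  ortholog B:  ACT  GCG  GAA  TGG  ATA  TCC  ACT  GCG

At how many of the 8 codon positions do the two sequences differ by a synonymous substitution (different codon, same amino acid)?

0

Codon 1: AGA Arg / ACT Thr — nonsynonymous.
Codon 2: ATG Met / GCG Ala — nonsynonymous.
Codon 3: GAA Glu / GAA Glu — identical.
Codon 4: TGG Trp / TGG Trp — identical.
Codon 5: ATA Ile / ATA Ile — identical.
Codon 6: AAT Asn / TCC Ser — nonsynonymous.
Codon 7: ACT Thr / ACT Thr — identical.
Codon 8: ATG Met / GCG Ala — nonsynonymous.
Synonymous differences: 0.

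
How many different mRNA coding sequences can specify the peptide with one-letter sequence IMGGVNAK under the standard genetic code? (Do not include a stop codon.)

3072

Ile: 3 codons.
Met: 1 codon.
Gly: 4 codons.
Gly: 4 codons.
Val: 4 codons.
Asn: 2 codons.
Ala: 4 codons.
Lys: 2 codons.
3 × 1 × 4 × 4 × 4 × 2 × 4 × 2 = 3072.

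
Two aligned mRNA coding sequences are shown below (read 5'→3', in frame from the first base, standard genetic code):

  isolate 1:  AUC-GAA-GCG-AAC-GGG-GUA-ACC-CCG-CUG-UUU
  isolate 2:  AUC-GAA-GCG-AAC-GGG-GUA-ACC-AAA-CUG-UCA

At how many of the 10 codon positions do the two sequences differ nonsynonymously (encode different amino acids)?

2

Codon 1: AUC Ile / AUC Ile — identical.
Codon 2: GAA Glu / GAA Glu — identical.
Codon 3: GCG Ala / GCG Ala — identical.
Codon 4: AAC Asn / AAC Asn — identical.
Codon 5: GGG Gly / GGG Gly — identical.
Codon 6: GUA Val / GUA Val — identical.
Codon 7: ACC Thr / ACC Thr — identical.
Codon 8: CCG Pro / AAA Lys — nonsynonymous.
Codon 9: CUG Leu / CUG Leu — identical.
Codon 10: UUU Phe / UCA Ser — nonsynonymous.
Nonsynonymous differences: 2.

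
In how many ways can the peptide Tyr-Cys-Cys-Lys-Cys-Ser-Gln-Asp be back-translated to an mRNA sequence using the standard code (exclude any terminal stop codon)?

768

Tyr: 2 codons.
Cys: 2 codons.
Cys: 2 codons.
Lys: 2 codons.
Cys: 2 codons.
Ser: 6 codons.
Gln: 2 codons.
Asp: 2 codons.
2 × 2 × 2 × 2 × 2 × 6 × 2 × 2 = 768.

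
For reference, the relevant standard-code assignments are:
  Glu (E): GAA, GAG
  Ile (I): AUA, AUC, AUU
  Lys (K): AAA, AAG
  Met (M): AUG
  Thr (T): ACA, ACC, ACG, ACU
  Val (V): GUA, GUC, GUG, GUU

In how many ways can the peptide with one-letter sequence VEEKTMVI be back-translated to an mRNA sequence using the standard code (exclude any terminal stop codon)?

1536

Val: 4 codons.
Glu: 2 codons.
Glu: 2 codons.
Lys: 2 codons.
Thr: 4 codons.
Met: 1 codon.
Val: 4 codons.
Ile: 3 codons.
4 × 2 × 2 × 2 × 4 × 1 × 4 × 3 = 1536.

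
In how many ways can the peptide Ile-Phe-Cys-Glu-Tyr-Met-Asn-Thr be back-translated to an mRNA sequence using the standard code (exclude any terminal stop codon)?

Ile: 3 codons.
Phe: 2 codons.
Cys: 2 codons.
Glu: 2 codons.
Tyr: 2 codons.
Met: 1 codon.
Asn: 2 codons.
Thr: 4 codons.
3 × 2 × 2 × 2 × 2 × 1 × 2 × 4 = 384.

384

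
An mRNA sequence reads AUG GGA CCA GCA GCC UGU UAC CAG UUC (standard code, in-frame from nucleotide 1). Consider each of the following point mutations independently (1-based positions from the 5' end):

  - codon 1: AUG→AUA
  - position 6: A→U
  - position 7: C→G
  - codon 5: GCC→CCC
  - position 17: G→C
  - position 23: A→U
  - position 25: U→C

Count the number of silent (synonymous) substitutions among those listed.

Codon 1: AUG (Met) → AUA (Ile) — missense.
Codon 2: GGA (Gly) → GGU (Gly) — synonymous.
Codon 3: CCA (Pro) → GCA (Ala) — missense.
Codon 5: GCC (Ala) → CCC (Pro) — missense.
Codon 6: UGU (Cys) → UCU (Ser) — missense.
Codon 8: CAG (Gln) → CUG (Leu) — missense.
Codon 9: UUC (Phe) → CUC (Leu) — missense.
Synonymous: 1 of 7.

1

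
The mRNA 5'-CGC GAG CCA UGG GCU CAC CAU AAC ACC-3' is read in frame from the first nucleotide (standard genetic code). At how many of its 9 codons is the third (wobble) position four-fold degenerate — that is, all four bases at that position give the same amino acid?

Codon 1 CGC (Arg): third position 4-fold.
Codon 2 GAG (Glu): third position 2-fold.
Codon 3 CCA (Pro): third position 4-fold.
Codon 4 UGG (Trp): third position 1-fold.
Codon 5 GCU (Ala): third position 4-fold.
Codon 6 CAC (His): third position 2-fold.
Codon 7 CAU (His): third position 2-fold.
Codon 8 AAC (Asn): third position 2-fold.
Codon 9 ACC (Thr): third position 4-fold.
Four-fold degenerate third positions: 4.

4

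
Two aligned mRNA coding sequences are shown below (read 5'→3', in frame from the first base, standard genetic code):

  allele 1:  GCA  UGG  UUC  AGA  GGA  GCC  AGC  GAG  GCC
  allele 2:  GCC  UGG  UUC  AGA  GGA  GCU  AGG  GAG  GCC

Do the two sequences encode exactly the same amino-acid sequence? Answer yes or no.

no

Codon 1: GCA Ala / GCC Ala — synonymous.
Codon 2: UGG Trp / UGG Trp — identical.
Codon 3: UUC Phe / UUC Phe — identical.
Codon 4: AGA Arg / AGA Arg — identical.
Codon 5: GGA Gly / GGA Gly — identical.
Codon 6: GCC Ala / GCU Ala — synonymous.
Codon 7: AGC Ser / AGG Arg — nonsynonymous.
Codon 8: GAG Glu / GAG Glu — identical.
Codon 9: GCC Ala / GCC Ala — identical.
Nonsynonymous differences: 1 → different protein.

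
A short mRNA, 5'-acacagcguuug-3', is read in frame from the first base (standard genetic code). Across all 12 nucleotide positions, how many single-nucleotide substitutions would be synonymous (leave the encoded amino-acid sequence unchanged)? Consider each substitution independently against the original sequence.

9

Codon 1 (ACA, Thr): 3 synonymous substitutions.
Codon 2 (CAG, Gln): 1 synonymous substitution.
Codon 3 (CGU, Arg): 3 synonymous substitutions.
Codon 4 (UUG, Leu): 2 synonymous substitutions.
Total: 3 + 1 + 3 + 2 = 9.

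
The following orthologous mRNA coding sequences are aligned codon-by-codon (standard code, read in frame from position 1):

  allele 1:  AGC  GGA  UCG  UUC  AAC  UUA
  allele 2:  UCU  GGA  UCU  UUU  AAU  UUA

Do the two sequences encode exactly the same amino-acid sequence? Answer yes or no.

yes

Codon 1: AGC Ser / UCU Ser — synonymous.
Codon 2: GGA Gly / GGA Gly — identical.
Codon 3: UCG Ser / UCU Ser — synonymous.
Codon 4: UUC Phe / UUU Phe — synonymous.
Codon 5: AAC Asn / AAU Asn — synonymous.
Codon 6: UUA Leu / UUA Leu — identical.
Nonsynonymous differences: 0 → same protein.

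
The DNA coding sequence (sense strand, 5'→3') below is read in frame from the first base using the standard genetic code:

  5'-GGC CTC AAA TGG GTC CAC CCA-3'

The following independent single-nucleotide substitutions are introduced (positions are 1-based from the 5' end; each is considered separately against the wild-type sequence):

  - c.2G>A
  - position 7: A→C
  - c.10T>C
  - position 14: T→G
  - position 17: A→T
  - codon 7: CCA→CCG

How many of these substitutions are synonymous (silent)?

1

Codon 1: GGC (Gly) → GAC (Asp) — missense.
Codon 3: AAA (Lys) → CAA (Gln) — missense.
Codon 4: TGG (Trp) → CGG (Arg) — missense.
Codon 5: GTC (Val) → GGC (Gly) — missense.
Codon 6: CAC (His) → CTC (Leu) — missense.
Codon 7: CCA (Pro) → CCG (Pro) — synonymous.
Synonymous: 1 of 6.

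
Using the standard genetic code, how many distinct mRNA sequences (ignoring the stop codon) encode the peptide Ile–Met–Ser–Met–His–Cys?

Ile: 3 codons.
Met: 1 codon.
Ser: 6 codons.
Met: 1 codon.
His: 2 codons.
Cys: 2 codons.
3 × 1 × 6 × 1 × 2 × 2 = 72.

72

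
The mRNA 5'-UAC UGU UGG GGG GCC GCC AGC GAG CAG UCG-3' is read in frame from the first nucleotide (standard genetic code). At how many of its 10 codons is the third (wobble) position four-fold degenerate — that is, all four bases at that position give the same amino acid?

Codon 1 UAC (Tyr): third position 2-fold.
Codon 2 UGU (Cys): third position 2-fold.
Codon 3 UGG (Trp): third position 1-fold.
Codon 4 GGG (Gly): third position 4-fold.
Codon 5 GCC (Ala): third position 4-fold.
Codon 6 GCC (Ala): third position 4-fold.
Codon 7 AGC (Ser): third position 2-fold.
Codon 8 GAG (Glu): third position 2-fold.
Codon 9 CAG (Gln): third position 2-fold.
Codon 10 UCG (Ser): third position 4-fold.
Four-fold degenerate third positions: 4.

4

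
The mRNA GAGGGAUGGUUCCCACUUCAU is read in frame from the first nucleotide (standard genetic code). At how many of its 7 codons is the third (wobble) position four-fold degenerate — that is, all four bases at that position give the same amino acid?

Codon 1 GAG (Glu): third position 2-fold.
Codon 2 GGA (Gly): third position 4-fold.
Codon 3 UGG (Trp): third position 1-fold.
Codon 4 UUC (Phe): third position 2-fold.
Codon 5 CCA (Pro): third position 4-fold.
Codon 6 CUU (Leu): third position 4-fold.
Codon 7 CAU (His): third position 2-fold.
Four-fold degenerate third positions: 3.

3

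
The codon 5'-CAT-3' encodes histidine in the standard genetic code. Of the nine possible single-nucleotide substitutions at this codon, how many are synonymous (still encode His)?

1

Position 1: none → 0 synonymous.
Position 2: none → 0 synonymous.
Position 3: CAC → 1 synonymous.
Total: 0 + 0 + 1 = 1.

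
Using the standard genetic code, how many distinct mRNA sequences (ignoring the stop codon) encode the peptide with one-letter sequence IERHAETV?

Ile: 3 codons.
Glu: 2 codons.
Arg: 6 codons.
His: 2 codons.
Ala: 4 codons.
Glu: 2 codons.
Thr: 4 codons.
Val: 4 codons.
3 × 2 × 6 × 2 × 4 × 2 × 4 × 4 = 9216.

9216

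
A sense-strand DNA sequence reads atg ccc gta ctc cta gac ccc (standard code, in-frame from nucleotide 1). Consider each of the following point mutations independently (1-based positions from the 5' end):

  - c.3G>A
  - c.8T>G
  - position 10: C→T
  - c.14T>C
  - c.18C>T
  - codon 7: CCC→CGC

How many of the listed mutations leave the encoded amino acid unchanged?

1

Codon 1: ATG (Met) → ATA (Ile) — missense.
Codon 3: GTA (Val) → GGA (Gly) — missense.
Codon 4: CTC (Leu) → TTC (Phe) — missense.
Codon 5: CTA (Leu) → CCA (Pro) — missense.
Codon 6: GAC (Asp) → GAT (Asp) — synonymous.
Codon 7: CCC (Pro) → CGC (Arg) — missense.
Synonymous: 1 of 6.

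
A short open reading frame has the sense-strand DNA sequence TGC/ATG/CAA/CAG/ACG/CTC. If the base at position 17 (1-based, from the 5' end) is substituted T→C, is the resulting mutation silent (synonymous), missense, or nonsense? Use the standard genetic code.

missense

Position 17 falls in codon 6: CTC → Leu.
After the substitution the codon is CCC → Pro.
Leu ≠ Pro, so this is a missense mutation.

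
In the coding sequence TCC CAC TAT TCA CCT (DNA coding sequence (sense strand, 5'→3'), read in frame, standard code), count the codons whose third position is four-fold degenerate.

Codon 1 TCC (Ser): third position 4-fold.
Codon 2 CAC (His): third position 2-fold.
Codon 3 TAT (Tyr): third position 2-fold.
Codon 4 TCA (Ser): third position 4-fold.
Codon 5 CCT (Pro): third position 4-fold.
Four-fold degenerate third positions: 3.

3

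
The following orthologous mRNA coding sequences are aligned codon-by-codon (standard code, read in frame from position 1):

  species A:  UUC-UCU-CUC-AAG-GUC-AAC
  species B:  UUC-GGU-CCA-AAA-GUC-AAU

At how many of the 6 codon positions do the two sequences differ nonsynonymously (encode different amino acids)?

2

Codon 1: UUC Phe / UUC Phe — identical.
Codon 2: UCU Ser / GGU Gly — nonsynonymous.
Codon 3: CUC Leu / CCA Pro — nonsynonymous.
Codon 4: AAG Lys / AAA Lys — synonymous.
Codon 5: GUC Val / GUC Val — identical.
Codon 6: AAC Asn / AAU Asn — synonymous.
Nonsynonymous differences: 2.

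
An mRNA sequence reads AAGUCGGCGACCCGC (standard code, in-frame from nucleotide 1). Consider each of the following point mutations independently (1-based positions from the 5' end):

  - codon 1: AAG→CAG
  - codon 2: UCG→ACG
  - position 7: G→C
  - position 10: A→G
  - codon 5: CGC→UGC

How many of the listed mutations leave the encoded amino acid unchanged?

Codon 1: AAG (Lys) → CAG (Gln) — missense.
Codon 2: UCG (Ser) → ACG (Thr) — missense.
Codon 3: GCG (Ala) → CCG (Pro) — missense.
Codon 4: ACC (Thr) → GCC (Ala) — missense.
Codon 5: CGC (Arg) → UGC (Cys) — missense.
Synonymous: 0 of 5.

0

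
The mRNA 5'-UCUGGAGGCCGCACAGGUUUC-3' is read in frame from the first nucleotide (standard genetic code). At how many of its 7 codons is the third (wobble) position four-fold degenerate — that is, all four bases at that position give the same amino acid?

6

Codon 1 UCU (Ser): third position 4-fold.
Codon 2 GGA (Gly): third position 4-fold.
Codon 3 GGC (Gly): third position 4-fold.
Codon 4 CGC (Arg): third position 4-fold.
Codon 5 ACA (Thr): third position 4-fold.
Codon 6 GGU (Gly): third position 4-fold.
Codon 7 UUC (Phe): third position 2-fold.
Four-fold degenerate third positions: 6.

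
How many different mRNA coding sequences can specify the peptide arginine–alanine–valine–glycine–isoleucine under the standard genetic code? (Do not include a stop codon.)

Arg: 6 codons.
Ala: 4 codons.
Val: 4 codons.
Gly: 4 codons.
Ile: 3 codons.
6 × 4 × 4 × 4 × 3 = 1152.

1152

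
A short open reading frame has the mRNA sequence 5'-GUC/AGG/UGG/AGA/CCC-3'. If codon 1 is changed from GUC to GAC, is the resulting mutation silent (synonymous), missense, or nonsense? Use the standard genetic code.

Position 2 falls in codon 1: GUC → Val.
After the substitution the codon is GAC → Asp.
Val ≠ Asp, so this is a missense mutation.

missense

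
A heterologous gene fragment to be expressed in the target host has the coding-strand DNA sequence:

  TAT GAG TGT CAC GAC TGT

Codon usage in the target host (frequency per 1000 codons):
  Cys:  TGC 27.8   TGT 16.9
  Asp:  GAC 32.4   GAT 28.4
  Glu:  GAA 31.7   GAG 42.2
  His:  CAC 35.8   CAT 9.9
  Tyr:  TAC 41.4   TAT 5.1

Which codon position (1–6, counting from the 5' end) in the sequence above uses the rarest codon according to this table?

1

Codon 1 TAT (Tyr): 5.1 per 1000.
Codon 2 GAG (Glu): 42.2 per 1000.
Codon 3 TGT (Cys): 16.9 per 1000.
Codon 4 CAC (His): 35.8 per 1000.
Codon 5 GAC (Asp): 32.4 per 1000.
Codon 6 TGT (Cys): 16.9 per 1000.
Lowest frequency is 5.1 at codon 1.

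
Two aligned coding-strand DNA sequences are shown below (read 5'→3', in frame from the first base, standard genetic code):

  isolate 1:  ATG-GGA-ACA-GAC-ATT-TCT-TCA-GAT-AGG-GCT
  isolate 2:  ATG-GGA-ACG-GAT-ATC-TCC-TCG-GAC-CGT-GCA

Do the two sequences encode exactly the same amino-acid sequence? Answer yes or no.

Codon 1: ATG Met / ATG Met — identical.
Codon 2: GGA Gly / GGA Gly — identical.
Codon 3: ACA Thr / ACG Thr — synonymous.
Codon 4: GAC Asp / GAT Asp — synonymous.
Codon 5: ATT Ile / ATC Ile — synonymous.
Codon 6: TCT Ser / TCC Ser — synonymous.
Codon 7: TCA Ser / TCG Ser — synonymous.
Codon 8: GAT Asp / GAC Asp — synonymous.
Codon 9: AGG Arg / CGT Arg — synonymous.
Codon 10: GCT Ala / GCA Ala — synonymous.
Nonsynonymous differences: 0 → same protein.

yes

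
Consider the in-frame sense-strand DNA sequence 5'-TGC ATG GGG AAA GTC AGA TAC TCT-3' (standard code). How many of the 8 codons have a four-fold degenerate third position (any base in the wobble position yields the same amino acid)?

3

Codon 1 TGC (Cys): third position 2-fold.
Codon 2 ATG (Met): third position 1-fold.
Codon 3 GGG (Gly): third position 4-fold.
Codon 4 AAA (Lys): third position 2-fold.
Codon 5 GTC (Val): third position 4-fold.
Codon 6 AGA (Arg): third position 2-fold.
Codon 7 TAC (Tyr): third position 2-fold.
Codon 8 TCT (Ser): third position 4-fold.
Four-fold degenerate third positions: 3.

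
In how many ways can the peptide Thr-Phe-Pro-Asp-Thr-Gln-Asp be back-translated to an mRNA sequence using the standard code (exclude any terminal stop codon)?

Thr: 4 codons.
Phe: 2 codons.
Pro: 4 codons.
Asp: 2 codons.
Thr: 4 codons.
Gln: 2 codons.
Asp: 2 codons.
4 × 2 × 4 × 2 × 4 × 2 × 2 = 1024.

1024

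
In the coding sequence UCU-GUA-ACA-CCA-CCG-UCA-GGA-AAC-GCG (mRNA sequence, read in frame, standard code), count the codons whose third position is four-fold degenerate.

8

Codon 1 UCU (Ser): third position 4-fold.
Codon 2 GUA (Val): third position 4-fold.
Codon 3 ACA (Thr): third position 4-fold.
Codon 4 CCA (Pro): third position 4-fold.
Codon 5 CCG (Pro): third position 4-fold.
Codon 6 UCA (Ser): third position 4-fold.
Codon 7 GGA (Gly): third position 4-fold.
Codon 8 AAC (Asn): third position 2-fold.
Codon 9 GCG (Ala): third position 4-fold.
Four-fold degenerate third positions: 8.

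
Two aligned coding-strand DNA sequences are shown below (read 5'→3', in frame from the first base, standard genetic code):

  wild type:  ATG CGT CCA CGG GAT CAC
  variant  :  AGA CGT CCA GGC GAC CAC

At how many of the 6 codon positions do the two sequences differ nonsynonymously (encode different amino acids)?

2

Codon 1: ATG Met / AGA Arg — nonsynonymous.
Codon 2: CGT Arg / CGT Arg — identical.
Codon 3: CCA Pro / CCA Pro — identical.
Codon 4: CGG Arg / GGC Gly — nonsynonymous.
Codon 5: GAT Asp / GAC Asp — synonymous.
Codon 6: CAC His / CAC His — identical.
Nonsynonymous differences: 2.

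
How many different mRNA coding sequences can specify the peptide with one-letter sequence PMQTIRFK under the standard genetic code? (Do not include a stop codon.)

Pro: 4 codons.
Met: 1 codon.
Gln: 2 codons.
Thr: 4 codons.
Ile: 3 codons.
Arg: 6 codons.
Phe: 2 codons.
Lys: 2 codons.
4 × 1 × 2 × 4 × 3 × 6 × 2 × 2 = 2304.

2304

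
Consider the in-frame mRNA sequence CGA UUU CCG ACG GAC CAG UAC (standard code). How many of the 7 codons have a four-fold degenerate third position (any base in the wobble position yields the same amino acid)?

Codon 1 CGA (Arg): third position 4-fold.
Codon 2 UUU (Phe): third position 2-fold.
Codon 3 CCG (Pro): third position 4-fold.
Codon 4 ACG (Thr): third position 4-fold.
Codon 5 GAC (Asp): third position 2-fold.
Codon 6 CAG (Gln): third position 2-fold.
Codon 7 UAC (Tyr): third position 2-fold.
Four-fold degenerate third positions: 3.

3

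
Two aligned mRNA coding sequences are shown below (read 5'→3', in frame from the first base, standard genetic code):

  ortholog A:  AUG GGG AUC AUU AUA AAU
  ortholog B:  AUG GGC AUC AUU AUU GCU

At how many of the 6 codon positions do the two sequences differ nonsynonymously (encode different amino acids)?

1

Codon 1: AUG Met / AUG Met — identical.
Codon 2: GGG Gly / GGC Gly — synonymous.
Codon 3: AUC Ile / AUC Ile — identical.
Codon 4: AUU Ile / AUU Ile — identical.
Codon 5: AUA Ile / AUU Ile — synonymous.
Codon 6: AAU Asn / GCU Ala — nonsynonymous.
Nonsynonymous differences: 1.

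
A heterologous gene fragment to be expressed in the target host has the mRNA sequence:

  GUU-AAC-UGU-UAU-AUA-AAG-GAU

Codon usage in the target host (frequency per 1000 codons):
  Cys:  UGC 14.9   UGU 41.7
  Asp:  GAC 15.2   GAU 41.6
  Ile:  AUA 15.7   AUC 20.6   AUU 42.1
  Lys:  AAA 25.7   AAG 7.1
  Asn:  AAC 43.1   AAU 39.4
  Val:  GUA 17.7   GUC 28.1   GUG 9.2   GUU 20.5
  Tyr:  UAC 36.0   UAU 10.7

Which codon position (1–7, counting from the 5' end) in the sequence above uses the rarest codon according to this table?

Codon 1 GUU (Val): 20.5 per 1000.
Codon 2 AAC (Asn): 43.1 per 1000.
Codon 3 UGU (Cys): 41.7 per 1000.
Codon 4 UAU (Tyr): 10.7 per 1000.
Codon 5 AUA (Ile): 15.7 per 1000.
Codon 6 AAG (Lys): 7.1 per 1000.
Codon 7 GAU (Asp): 41.6 per 1000.
Lowest frequency is 7.1 at codon 6.

6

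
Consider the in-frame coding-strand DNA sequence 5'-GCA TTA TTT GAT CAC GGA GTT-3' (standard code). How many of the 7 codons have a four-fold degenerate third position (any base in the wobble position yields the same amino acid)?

Codon 1 GCA (Ala): third position 4-fold.
Codon 2 TTA (Leu): third position 2-fold.
Codon 3 TTT (Phe): third position 2-fold.
Codon 4 GAT (Asp): third position 2-fold.
Codon 5 CAC (His): third position 2-fold.
Codon 6 GGA (Gly): third position 4-fold.
Codon 7 GTT (Val): third position 4-fold.
Four-fold degenerate third positions: 3.

3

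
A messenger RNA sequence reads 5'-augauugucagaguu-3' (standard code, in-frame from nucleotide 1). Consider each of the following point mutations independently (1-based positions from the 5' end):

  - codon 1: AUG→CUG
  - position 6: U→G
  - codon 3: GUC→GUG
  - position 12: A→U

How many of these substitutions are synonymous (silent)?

Codon 1: AUG (Met) → CUG (Leu) — missense.
Codon 2: AUU (Ile) → AUG (Met) — missense.
Codon 3: GUC (Val) → GUG (Val) — synonymous.
Codon 4: AGA (Arg) → AGU (Ser) — missense.
Synonymous: 1 of 4.

1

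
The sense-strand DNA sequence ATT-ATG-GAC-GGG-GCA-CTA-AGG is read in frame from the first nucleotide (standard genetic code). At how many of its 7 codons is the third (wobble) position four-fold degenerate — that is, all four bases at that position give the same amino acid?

3

Codon 1 ATT (Ile): third position 3-fold.
Codon 2 ATG (Met): third position 1-fold.
Codon 3 GAC (Asp): third position 2-fold.
Codon 4 GGG (Gly): third position 4-fold.
Codon 5 GCA (Ala): third position 4-fold.
Codon 6 CTA (Leu): third position 4-fold.
Codon 7 AGG (Arg): third position 2-fold.
Four-fold degenerate third positions: 3.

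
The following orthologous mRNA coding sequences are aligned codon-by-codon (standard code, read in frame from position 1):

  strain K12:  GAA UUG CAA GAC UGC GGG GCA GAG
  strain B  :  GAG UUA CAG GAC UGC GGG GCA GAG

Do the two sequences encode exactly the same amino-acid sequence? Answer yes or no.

Codon 1: GAA Glu / GAG Glu — synonymous.
Codon 2: UUG Leu / UUA Leu — synonymous.
Codon 3: CAA Gln / CAG Gln — synonymous.
Codon 4: GAC Asp / GAC Asp — identical.
Codon 5: UGC Cys / UGC Cys — identical.
Codon 6: GGG Gly / GGG Gly — identical.
Codon 7: GCA Ala / GCA Ala — identical.
Codon 8: GAG Glu / GAG Glu — identical.
Nonsynonymous differences: 0 → same protein.

yes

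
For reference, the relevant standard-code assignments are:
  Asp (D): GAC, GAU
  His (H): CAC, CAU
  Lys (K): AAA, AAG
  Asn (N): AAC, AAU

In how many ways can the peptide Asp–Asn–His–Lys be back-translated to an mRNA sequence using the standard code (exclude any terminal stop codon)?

16

Asp: 2 codons.
Asn: 2 codons.
His: 2 codons.
Lys: 2 codons.
2 × 2 × 2 × 2 = 16.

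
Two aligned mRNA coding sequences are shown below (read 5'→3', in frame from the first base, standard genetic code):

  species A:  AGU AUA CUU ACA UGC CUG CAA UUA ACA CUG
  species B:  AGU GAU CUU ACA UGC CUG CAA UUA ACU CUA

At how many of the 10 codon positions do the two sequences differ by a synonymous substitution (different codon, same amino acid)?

2

Codon 1: AGU Ser / AGU Ser — identical.
Codon 2: AUA Ile / GAU Asp — nonsynonymous.
Codon 3: CUU Leu / CUU Leu — identical.
Codon 4: ACA Thr / ACA Thr — identical.
Codon 5: UGC Cys / UGC Cys — identical.
Codon 6: CUG Leu / CUG Leu — identical.
Codon 7: CAA Gln / CAA Gln — identical.
Codon 8: UUA Leu / UUA Leu — identical.
Codon 9: ACA Thr / ACU Thr — synonymous.
Codon 10: CUG Leu / CUA Leu — synonymous.
Synonymous differences: 2.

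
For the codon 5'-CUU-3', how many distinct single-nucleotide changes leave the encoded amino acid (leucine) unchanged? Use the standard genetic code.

Position 1: none → 0 synonymous.
Position 2: none → 0 synonymous.
Position 3: CUC, CUA, CUG → 3 synonymous.
Total: 0 + 0 + 3 = 3.

3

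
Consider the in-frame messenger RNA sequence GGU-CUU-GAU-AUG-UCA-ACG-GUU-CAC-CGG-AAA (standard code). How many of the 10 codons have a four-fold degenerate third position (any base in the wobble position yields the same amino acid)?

6

Codon 1 GGU (Gly): third position 4-fold.
Codon 2 CUU (Leu): third position 4-fold.
Codon 3 GAU (Asp): third position 2-fold.
Codon 4 AUG (Met): third position 1-fold.
Codon 5 UCA (Ser): third position 4-fold.
Codon 6 ACG (Thr): third position 4-fold.
Codon 7 GUU (Val): third position 4-fold.
Codon 8 CAC (His): third position 2-fold.
Codon 9 CGG (Arg): third position 4-fold.
Codon 10 AAA (Lys): third position 2-fold.
Four-fold degenerate third positions: 6.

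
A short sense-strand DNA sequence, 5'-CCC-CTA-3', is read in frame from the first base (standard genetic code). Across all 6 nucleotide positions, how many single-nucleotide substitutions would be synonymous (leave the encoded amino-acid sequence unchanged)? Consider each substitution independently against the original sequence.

7

Codon 1 (CCC, Pro): 3 synonymous substitutions.
Codon 2 (CTA, Leu): 4 synonymous substitutions.
Total: 3 + 4 = 7.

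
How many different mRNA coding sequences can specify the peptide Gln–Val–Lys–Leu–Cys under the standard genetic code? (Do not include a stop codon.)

192

Gln: 2 codons.
Val: 4 codons.
Lys: 2 codons.
Leu: 6 codons.
Cys: 2 codons.
2 × 4 × 2 × 6 × 2 = 192.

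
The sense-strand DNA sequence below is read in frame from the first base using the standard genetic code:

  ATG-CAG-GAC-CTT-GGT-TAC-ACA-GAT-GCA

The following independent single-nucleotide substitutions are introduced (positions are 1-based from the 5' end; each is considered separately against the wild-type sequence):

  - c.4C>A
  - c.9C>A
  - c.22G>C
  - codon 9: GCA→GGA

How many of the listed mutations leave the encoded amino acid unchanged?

Codon 2: CAG (Gln) → AAG (Lys) — missense.
Codon 3: GAC (Asp) → GAA (Glu) — missense.
Codon 8: GAT (Asp) → CAT (His) — missense.
Codon 9: GCA (Ala) → GGA (Gly) — missense.
Synonymous: 0 of 4.

0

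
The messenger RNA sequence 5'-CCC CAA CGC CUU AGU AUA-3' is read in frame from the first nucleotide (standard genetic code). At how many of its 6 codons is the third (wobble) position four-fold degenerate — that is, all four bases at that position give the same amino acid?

Codon 1 CCC (Pro): third position 4-fold.
Codon 2 CAA (Gln): third position 2-fold.
Codon 3 CGC (Arg): third position 4-fold.
Codon 4 CUU (Leu): third position 4-fold.
Codon 5 AGU (Ser): third position 2-fold.
Codon 6 AUA (Ile): third position 3-fold.
Four-fold degenerate third positions: 3.

3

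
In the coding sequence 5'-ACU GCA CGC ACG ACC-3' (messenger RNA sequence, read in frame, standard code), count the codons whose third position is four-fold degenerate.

5

Codon 1 ACU (Thr): third position 4-fold.
Codon 2 GCA (Ala): third position 4-fold.
Codon 3 CGC (Arg): third position 4-fold.
Codon 4 ACG (Thr): third position 4-fold.
Codon 5 ACC (Thr): third position 4-fold.
Four-fold degenerate third positions: 5.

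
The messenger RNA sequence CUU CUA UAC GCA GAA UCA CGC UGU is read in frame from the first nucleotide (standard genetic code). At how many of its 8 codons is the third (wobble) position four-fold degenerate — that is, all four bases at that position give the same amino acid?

5

Codon 1 CUU (Leu): third position 4-fold.
Codon 2 CUA (Leu): third position 4-fold.
Codon 3 UAC (Tyr): third position 2-fold.
Codon 4 GCA (Ala): third position 4-fold.
Codon 5 GAA (Glu): third position 2-fold.
Codon 6 UCA (Ser): third position 4-fold.
Codon 7 CGC (Arg): third position 4-fold.
Codon 8 UGU (Cys): third position 2-fold.
Four-fold degenerate third positions: 5.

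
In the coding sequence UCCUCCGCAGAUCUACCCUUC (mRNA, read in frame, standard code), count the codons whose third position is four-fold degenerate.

Codon 1 UCC (Ser): third position 4-fold.
Codon 2 UCC (Ser): third position 4-fold.
Codon 3 GCA (Ala): third position 4-fold.
Codon 4 GAU (Asp): third position 2-fold.
Codon 5 CUA (Leu): third position 4-fold.
Codon 6 CCC (Pro): third position 4-fold.
Codon 7 UUC (Phe): third position 2-fold.
Four-fold degenerate third positions: 5.

5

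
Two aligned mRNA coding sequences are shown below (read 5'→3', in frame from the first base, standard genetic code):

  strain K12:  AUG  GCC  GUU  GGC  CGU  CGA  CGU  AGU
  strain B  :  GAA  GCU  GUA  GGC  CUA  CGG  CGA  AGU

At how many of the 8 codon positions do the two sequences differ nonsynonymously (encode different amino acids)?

2

Codon 1: AUG Met / GAA Glu — nonsynonymous.
Codon 2: GCC Ala / GCU Ala — synonymous.
Codon 3: GUU Val / GUA Val — synonymous.
Codon 4: GGC Gly / GGC Gly — identical.
Codon 5: CGU Arg / CUA Leu — nonsynonymous.
Codon 6: CGA Arg / CGG Arg — synonymous.
Codon 7: CGU Arg / CGA Arg — synonymous.
Codon 8: AGU Ser / AGU Ser — identical.
Nonsynonymous differences: 2.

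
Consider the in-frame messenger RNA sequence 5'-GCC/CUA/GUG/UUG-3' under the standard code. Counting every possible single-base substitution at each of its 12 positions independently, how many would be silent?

12

Codon 1 (GCC, Ala): 3 synonymous substitutions.
Codon 2 (CUA, Leu): 4 synonymous substitutions.
Codon 3 (GUG, Val): 3 synonymous substitutions.
Codon 4 (UUG, Leu): 2 synonymous substitutions.
Total: 3 + 4 + 3 + 2 = 12.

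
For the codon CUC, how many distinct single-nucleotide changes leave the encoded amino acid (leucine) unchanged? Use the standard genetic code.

3

Position 1: none → 0 synonymous.
Position 2: none → 0 synonymous.
Position 3: CUU, CUA, CUG → 3 synonymous.
Total: 0 + 0 + 3 = 3.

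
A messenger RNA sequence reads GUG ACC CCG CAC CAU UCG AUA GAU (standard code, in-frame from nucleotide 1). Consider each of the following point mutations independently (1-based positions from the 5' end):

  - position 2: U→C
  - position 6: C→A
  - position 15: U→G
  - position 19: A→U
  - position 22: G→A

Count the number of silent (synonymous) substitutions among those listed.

Codon 1: GUG (Val) → GCG (Ala) — missense.
Codon 2: ACC (Thr) → ACA (Thr) — synonymous.
Codon 5: CAU (His) → CAG (Gln) — missense.
Codon 7: AUA (Ile) → UUA (Leu) — missense.
Codon 8: GAU (Asp) → AAU (Asn) — missense.
Synonymous: 1 of 5.

1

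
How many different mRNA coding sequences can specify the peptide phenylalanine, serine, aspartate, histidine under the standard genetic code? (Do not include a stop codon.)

48

Phe: 2 codons.
Ser: 6 codons.
Asp: 2 codons.
His: 2 codons.
2 × 6 × 2 × 2 = 48.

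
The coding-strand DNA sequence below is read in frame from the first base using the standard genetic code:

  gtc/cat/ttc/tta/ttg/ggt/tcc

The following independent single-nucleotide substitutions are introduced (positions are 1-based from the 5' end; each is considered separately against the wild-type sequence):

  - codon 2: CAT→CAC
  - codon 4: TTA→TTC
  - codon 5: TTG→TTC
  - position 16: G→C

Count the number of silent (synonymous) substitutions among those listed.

Codon 2: CAT (His) → CAC (His) — synonymous.
Codon 4: TTA (Leu) → TTC (Phe) — missense.
Codon 5: TTG (Leu) → TTC (Phe) — missense.
Codon 6: GGT (Gly) → CGT (Arg) — missense.
Synonymous: 1 of 4.

1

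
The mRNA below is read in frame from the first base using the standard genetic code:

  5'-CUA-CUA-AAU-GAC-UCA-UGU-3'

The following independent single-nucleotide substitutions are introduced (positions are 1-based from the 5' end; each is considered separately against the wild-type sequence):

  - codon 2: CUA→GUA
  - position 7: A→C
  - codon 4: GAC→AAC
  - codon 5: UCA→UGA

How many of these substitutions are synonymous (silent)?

Codon 2: CUA (Leu) → GUA (Val) — missense.
Codon 3: AAU (Asn) → CAU (His) — missense.
Codon 4: GAC (Asp) → AAC (Asn) — missense.
Codon 5: UCA (Ser) → UGA (Stop) — nonsense.
Synonymous: 0 of 4.

0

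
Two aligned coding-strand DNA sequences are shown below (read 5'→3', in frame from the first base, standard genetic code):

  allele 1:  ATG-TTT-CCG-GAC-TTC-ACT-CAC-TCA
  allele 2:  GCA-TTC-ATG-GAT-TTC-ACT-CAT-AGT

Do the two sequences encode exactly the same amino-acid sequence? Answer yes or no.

no

Codon 1: ATG Met / GCA Ala — nonsynonymous.
Codon 2: TTT Phe / TTC Phe — synonymous.
Codon 3: CCG Pro / ATG Met — nonsynonymous.
Codon 4: GAC Asp / GAT Asp — synonymous.
Codon 5: TTC Phe / TTC Phe — identical.
Codon 6: ACT Thr / ACT Thr — identical.
Codon 7: CAC His / CAT His — synonymous.
Codon 8: TCA Ser / AGT Ser — synonymous.
Nonsynonymous differences: 2 → different protein.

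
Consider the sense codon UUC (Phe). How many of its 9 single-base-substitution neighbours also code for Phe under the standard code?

1

Position 1: none → 0 synonymous.
Position 2: none → 0 synonymous.
Position 3: UUU → 1 synonymous.
Total: 0 + 0 + 1 = 1.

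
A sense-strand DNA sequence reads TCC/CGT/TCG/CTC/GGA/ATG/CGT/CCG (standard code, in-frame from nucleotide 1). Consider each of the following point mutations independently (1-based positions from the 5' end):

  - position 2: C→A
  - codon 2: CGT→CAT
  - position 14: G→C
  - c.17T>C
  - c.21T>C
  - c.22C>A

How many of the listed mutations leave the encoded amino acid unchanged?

Codon 1: TCC (Ser) → TAC (Tyr) — missense.
Codon 2: CGT (Arg) → CAT (His) — missense.
Codon 5: GGA (Gly) → GCA (Ala) — missense.
Codon 6: ATG (Met) → ACG (Thr) — missense.
Codon 7: CGT (Arg) → CGC (Arg) — synonymous.
Codon 8: CCG (Pro) → ACG (Thr) — missense.
Synonymous: 1 of 6.

1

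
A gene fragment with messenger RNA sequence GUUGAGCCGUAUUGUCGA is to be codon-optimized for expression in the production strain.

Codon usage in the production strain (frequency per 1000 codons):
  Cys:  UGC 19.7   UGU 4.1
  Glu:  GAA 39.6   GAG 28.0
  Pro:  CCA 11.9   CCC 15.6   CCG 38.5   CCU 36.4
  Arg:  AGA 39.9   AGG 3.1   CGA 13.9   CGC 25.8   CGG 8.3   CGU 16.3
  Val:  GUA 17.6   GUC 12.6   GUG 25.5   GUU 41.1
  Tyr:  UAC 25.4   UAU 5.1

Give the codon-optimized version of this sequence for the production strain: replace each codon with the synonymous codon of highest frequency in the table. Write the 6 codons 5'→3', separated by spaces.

Codon 1 (Val): best is GUU at 41.1.
Codon 2 (Glu): best is GAA at 39.6.
Codon 3 (Pro): best is CCG at 38.5.
Codon 4 (Tyr): best is UAC at 25.4.
Codon 5 (Cys): best is UGC at 19.7.
Codon 6 (Arg): best is AGA at 39.9.

GUU GAA CCG UAC UGC AGA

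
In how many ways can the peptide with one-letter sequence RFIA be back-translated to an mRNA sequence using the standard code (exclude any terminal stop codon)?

144

Arg: 6 codons.
Phe: 2 codons.
Ile: 3 codons.
Ala: 4 codons.
6 × 2 × 3 × 4 = 144.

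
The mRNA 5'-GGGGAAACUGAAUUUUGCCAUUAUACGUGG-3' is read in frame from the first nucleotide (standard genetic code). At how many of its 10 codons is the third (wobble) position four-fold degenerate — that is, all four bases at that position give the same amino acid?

3

Codon 1 GGG (Gly): third position 4-fold.
Codon 2 GAA (Glu): third position 2-fold.
Codon 3 ACU (Thr): third position 4-fold.
Codon 4 GAA (Glu): third position 2-fold.
Codon 5 UUU (Phe): third position 2-fold.
Codon 6 UGC (Cys): third position 2-fold.
Codon 7 CAU (His): third position 2-fold.
Codon 8 UAU (Tyr): third position 2-fold.
Codon 9 ACG (Thr): third position 4-fold.
Codon 10 UGG (Trp): third position 1-fold.
Four-fold degenerate third positions: 3.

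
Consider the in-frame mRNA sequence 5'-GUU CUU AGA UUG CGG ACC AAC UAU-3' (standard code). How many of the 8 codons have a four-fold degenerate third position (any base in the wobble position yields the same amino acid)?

Codon 1 GUU (Val): third position 4-fold.
Codon 2 CUU (Leu): third position 4-fold.
Codon 3 AGA (Arg): third position 2-fold.
Codon 4 UUG (Leu): third position 2-fold.
Codon 5 CGG (Arg): third position 4-fold.
Codon 6 ACC (Thr): third position 4-fold.
Codon 7 AAC (Asn): third position 2-fold.
Codon 8 UAU (Tyr): third position 2-fold.
Four-fold degenerate third positions: 4.

4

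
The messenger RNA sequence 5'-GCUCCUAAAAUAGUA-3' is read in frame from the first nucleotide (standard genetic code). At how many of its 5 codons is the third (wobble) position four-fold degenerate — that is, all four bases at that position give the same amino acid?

3

Codon 1 GCU (Ala): third position 4-fold.
Codon 2 CCU (Pro): third position 4-fold.
Codon 3 AAA (Lys): third position 2-fold.
Codon 4 AUA (Ile): third position 3-fold.
Codon 5 GUA (Val): third position 4-fold.
Four-fold degenerate third positions: 3.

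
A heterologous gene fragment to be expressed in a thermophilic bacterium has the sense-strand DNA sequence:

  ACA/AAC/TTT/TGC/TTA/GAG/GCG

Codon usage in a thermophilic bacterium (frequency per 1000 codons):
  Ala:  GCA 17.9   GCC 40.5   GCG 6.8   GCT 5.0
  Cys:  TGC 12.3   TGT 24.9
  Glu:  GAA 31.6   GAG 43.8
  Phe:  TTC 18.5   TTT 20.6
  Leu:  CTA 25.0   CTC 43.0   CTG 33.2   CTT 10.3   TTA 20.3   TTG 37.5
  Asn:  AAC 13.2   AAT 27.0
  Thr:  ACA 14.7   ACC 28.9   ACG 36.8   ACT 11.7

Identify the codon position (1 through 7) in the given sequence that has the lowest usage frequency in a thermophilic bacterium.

Codon 1 ACA (Thr): 14.7 per 1000.
Codon 2 AAC (Asn): 13.2 per 1000.
Codon 3 TTT (Phe): 20.6 per 1000.
Codon 4 TGC (Cys): 12.3 per 1000.
Codon 5 TTA (Leu): 20.3 per 1000.
Codon 6 GAG (Glu): 43.8 per 1000.
Codon 7 GCG (Ala): 6.8 per 1000.
Lowest frequency is 6.8 at codon 7.

7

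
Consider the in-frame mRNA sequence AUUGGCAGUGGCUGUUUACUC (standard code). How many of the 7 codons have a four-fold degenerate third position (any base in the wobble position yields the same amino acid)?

Codon 1 AUU (Ile): third position 3-fold.
Codon 2 GGC (Gly): third position 4-fold.
Codon 3 AGU (Ser): third position 2-fold.
Codon 4 GGC (Gly): third position 4-fold.
Codon 5 UGU (Cys): third position 2-fold.
Codon 6 UUA (Leu): third position 2-fold.
Codon 7 CUC (Leu): third position 4-fold.
Four-fold degenerate third positions: 3.

3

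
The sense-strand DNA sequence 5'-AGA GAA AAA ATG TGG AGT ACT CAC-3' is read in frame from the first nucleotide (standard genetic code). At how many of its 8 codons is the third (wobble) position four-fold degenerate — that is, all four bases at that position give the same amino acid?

1

Codon 1 AGA (Arg): third position 2-fold.
Codon 2 GAA (Glu): third position 2-fold.
Codon 3 AAA (Lys): third position 2-fold.
Codon 4 ATG (Met): third position 1-fold.
Codon 5 TGG (Trp): third position 1-fold.
Codon 6 AGT (Ser): third position 2-fold.
Codon 7 ACT (Thr): third position 4-fold.
Codon 8 CAC (His): third position 2-fold.
Four-fold degenerate third positions: 1.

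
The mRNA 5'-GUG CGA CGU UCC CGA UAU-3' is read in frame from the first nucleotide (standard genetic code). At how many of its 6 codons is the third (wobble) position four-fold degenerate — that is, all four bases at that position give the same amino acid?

Codon 1 GUG (Val): third position 4-fold.
Codon 2 CGA (Arg): third position 4-fold.
Codon 3 CGU (Arg): third position 4-fold.
Codon 4 UCC (Ser): third position 4-fold.
Codon 5 CGA (Arg): third position 4-fold.
Codon 6 UAU (Tyr): third position 2-fold.
Four-fold degenerate third positions: 5.

5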